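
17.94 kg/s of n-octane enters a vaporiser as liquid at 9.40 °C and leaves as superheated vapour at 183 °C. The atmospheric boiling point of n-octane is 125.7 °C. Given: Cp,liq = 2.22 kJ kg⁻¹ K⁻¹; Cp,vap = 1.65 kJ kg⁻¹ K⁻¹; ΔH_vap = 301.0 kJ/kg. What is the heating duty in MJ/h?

liquid 9.40→125.7 °C: 258.19 kJ/kg
vaporisation at 125.7 °C: 301 kJ/kg
vapour 125.7→183 °C: 94.545 kJ/kg
Δh = 258.19 + 301 + 94.545 = 653.73 kJ/kg
Q = ṁ·Δh = 17.94 kg/s × 653.73 kJ/kg = 11728 kJ/s
|Q| = 11728 kW = 42221 MJ/h

Q = 42200 MJ/h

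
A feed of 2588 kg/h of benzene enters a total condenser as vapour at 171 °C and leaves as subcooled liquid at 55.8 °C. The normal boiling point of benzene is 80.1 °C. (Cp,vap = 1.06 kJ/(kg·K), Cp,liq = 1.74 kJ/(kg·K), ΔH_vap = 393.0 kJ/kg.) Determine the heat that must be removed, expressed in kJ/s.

Q_c = 382 kJ/s

vapour 171→80.1 °C: -96.354 kJ/kg
condensation at 80.1 °C: -393 kJ/kg
liquid 80.1→55.8 °C: -42.282 kJ/kg
Δh = -96.354 + -393 + -42.282 = -531.64 kJ/kg
Q = ṁ·Δh = 2588 kg/h × -531.64 kJ/kg = -1.3759e+06 kJ/h
|Q| = 382.19 kW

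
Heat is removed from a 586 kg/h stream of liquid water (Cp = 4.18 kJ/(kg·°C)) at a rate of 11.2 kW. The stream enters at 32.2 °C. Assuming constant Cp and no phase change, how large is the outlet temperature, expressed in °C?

T_out = 15.7 °C

Q = 11.2 kW = 40320 kJ/h
ΔT = Q/(ṁ·Cp) = 40320/(586×4.18) = 16.461 K
T_out = 32.2 − 16.461 = 15.739 °C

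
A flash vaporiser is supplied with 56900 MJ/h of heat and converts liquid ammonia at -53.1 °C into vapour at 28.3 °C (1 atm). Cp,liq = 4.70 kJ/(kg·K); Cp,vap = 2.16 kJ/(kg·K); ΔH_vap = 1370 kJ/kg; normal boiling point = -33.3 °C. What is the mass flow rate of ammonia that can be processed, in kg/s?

Δh = 4.70×(-33.3−-53.1) + 1370 + 2.16×(28.3−-33.3) = 1596.1 kJ/kg
Q = 56900 MJ/h = 15806 kJ/s = 15806 kJ/s
ṁ = Q/Δh = 15806 / 1596.1 = 9.9025 kg/s

ṁ = 9.90 kg/s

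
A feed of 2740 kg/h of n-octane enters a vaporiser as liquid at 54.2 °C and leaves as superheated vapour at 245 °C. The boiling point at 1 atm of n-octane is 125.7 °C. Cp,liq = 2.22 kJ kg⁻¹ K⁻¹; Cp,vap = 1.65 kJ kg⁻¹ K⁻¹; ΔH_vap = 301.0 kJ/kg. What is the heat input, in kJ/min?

liquid 54.2→125.7 °C: 158.73 kJ/kg
vaporisation at 125.7 °C: 301 kJ/kg
vapour 125.7→245 °C: 196.84 kJ/kg
Δh = 158.73 + 301 + 196.84 = 656.58 kJ/kg
Q = ṁ·Δh = 2740 kg/h × 656.58 kJ/kg = 1.799e+06 kJ/h
|Q| = 499.73 kW = 29984 kJ/min

Q = 30000 kJ/min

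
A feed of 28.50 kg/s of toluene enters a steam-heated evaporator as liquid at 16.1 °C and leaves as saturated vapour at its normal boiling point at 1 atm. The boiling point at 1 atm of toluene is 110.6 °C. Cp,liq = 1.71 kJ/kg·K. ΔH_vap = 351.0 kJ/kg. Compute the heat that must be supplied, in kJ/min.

Q = 877000 kJ/min

liquid 16.1→110.6 °C: 161.59 kJ/kg
vaporisation at 110.6 °C: 351 kJ/kg
Δh = 161.59 + 351 = 512.6 kJ/kg
Q = ṁ·Δh = 28.50 kg/s × 512.6 kJ/kg = 14609 kJ/s
|Q| = 14609 kW = 876540 kJ/min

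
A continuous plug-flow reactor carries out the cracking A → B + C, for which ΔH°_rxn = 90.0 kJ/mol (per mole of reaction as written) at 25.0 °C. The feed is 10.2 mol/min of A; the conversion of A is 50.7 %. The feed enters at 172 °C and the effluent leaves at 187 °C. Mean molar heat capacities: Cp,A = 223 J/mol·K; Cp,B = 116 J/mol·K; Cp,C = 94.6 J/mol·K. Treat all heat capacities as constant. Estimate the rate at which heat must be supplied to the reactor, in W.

Extent of reaction ξ = 0.507 × 10.2 = 5.1714 mol/min
Reaction term: ξ·ΔH°_rxn = 5.1714 × 90.0 = 465.43 kJ/min
Sensible, feed 172→25 °C: -334.37 kJ/min
Outlet flows (mol/min): A 5.0286, B 5.1714, C 5.1714
Sensible, products 25→187 °C: 358.1 kJ/min
Q = ΔH = 489.16 kJ/min = 8.1526 kW
Heat supplied = 8152.6 W

Q_in = 8150 W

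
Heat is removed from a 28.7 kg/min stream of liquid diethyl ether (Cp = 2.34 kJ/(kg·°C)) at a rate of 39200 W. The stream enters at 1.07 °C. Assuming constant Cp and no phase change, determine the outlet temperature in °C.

T_out = -34.0 °C

Q = 39200 W = 2352 kJ/min
ΔT = Q/(ṁ·Cp) = 2352/(28.7×2.34) = 35.022 K
T_out = 1.07 − 35.022 = -33.952 °C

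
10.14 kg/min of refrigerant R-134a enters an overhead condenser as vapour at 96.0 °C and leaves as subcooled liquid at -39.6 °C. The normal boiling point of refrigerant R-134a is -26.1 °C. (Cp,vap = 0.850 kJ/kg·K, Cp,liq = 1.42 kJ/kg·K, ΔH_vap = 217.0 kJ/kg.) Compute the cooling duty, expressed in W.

Q_c = 57500 W

vapour 96.0→-26.1 °C: -103.78 kJ/kg
condensation at -26.1 °C: -217 kJ/kg
liquid -26.1→-39.6 °C: -19.17 kJ/kg
Δh = -103.78 + -217 + -19.17 = -339.95 kJ/kg
Q = ṁ·Δh = 10.14 kg/min × -339.95 kJ/kg = -3447.1 kJ/min
|Q| = 57.452 kW = 57452 W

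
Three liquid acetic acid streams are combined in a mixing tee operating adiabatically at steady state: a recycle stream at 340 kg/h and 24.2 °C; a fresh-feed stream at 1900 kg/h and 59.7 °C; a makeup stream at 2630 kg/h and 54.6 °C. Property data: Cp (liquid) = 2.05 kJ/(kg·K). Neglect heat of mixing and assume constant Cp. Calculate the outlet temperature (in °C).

No heat crosses the boundary, so H_out = H_in.
Σ ṁᵢCp,ᵢTᵢ = 340×2.05×24.2 + 1900×2.05×59.7 + 2630×2.05×54.6 = 543770
Σ ṁᵢCp,ᵢ = 340×2.05 + 1900×2.05 + 2630×2.05 = 9983.5
T_out = 543770 / 9983.5 = 54.467 °C

T_out = 54.5 °C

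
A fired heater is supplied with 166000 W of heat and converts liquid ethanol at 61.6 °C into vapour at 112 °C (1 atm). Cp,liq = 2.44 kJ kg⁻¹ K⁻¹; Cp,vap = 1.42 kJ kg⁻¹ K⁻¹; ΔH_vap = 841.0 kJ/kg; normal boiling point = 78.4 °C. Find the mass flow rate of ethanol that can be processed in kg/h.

Δh = 2.44×(78.4−61.6) + 841.0 + 1.42×(112−78.4) = 929.7 kJ/kg
Q = 166000 W = 166 kJ/s = 597600 kJ/h
ṁ = Q/Δh = 597600 / 929.7 = 642.79 kg/h

ṁ = 643 kg/h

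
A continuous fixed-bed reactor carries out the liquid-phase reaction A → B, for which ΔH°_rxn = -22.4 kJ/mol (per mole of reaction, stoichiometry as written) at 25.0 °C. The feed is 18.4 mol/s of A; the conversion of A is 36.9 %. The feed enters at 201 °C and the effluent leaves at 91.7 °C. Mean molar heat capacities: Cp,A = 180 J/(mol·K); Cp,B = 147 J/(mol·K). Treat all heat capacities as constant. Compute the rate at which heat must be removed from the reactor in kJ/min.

Q_out = 31700 kJ/min

Extent of reaction ξ = 0.369 × 18.4 = 6.7896 mol/s
Reaction term: ξ·ΔH°_rxn = 6.7896 × -22.4 = -152.09 kJ/s
Sensible, feed 201→25 °C: -582.91 kJ/s
Outlet flows (mol/s): A 11.61, B 6.7896
Sensible, products 25→91.7 °C: 205.97 kJ/s
Q = ΔH = -529.03 kJ/s = -529.03 kW
Heat removed = 31742 kJ/min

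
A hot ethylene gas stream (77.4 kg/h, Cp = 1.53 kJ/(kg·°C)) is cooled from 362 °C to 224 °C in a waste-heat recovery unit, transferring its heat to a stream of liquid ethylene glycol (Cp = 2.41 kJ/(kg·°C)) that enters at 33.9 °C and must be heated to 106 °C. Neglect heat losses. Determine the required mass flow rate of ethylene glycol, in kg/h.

Heat released by hot stream: Q = 77.4 × 1.53 × (362 − 224) = 16342 kJ/h
Energy balance on cold side (adiabatic exchanger): Q = ṁ_c·Cp_c·(T_c,out − T_c,in)
ṁ_c = 16342 / [2.41 × (106 − 33.9)] = 94.05 kg/h

ṁ_c = 94.1 kg/h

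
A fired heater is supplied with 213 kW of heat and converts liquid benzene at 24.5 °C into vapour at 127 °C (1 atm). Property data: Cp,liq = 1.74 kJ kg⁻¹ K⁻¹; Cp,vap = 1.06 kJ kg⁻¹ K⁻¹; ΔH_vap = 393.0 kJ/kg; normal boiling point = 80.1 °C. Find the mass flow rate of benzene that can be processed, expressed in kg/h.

ṁ = 1420 kg/h

Δh = 1.74×(80.1−24.5) + 393.0 + 1.06×(127−80.1) = 539.46 kJ/kg
Q = 213 kW = 213 kJ/s = 766800 kJ/h
ṁ = Q/Δh = 766800 / 539.46 = 1421.4 kg/h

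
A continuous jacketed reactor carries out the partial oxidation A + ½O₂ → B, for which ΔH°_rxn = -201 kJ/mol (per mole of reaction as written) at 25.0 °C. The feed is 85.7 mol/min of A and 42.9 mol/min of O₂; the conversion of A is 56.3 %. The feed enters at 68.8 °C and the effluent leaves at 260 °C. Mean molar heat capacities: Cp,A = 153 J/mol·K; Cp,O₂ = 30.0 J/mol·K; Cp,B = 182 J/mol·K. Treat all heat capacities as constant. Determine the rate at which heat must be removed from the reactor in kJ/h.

Extent of reaction ξ = 0.563 × 85.7 = 48.249 mol/min
Reaction term: ξ·ΔH°_rxn = 48.249 × -201 = -9698.1 kJ/min
Sensible, feed 68.8→25 °C: -630.68 kJ/min
Outlet flows (mol/min): A 37.451, O₂ 18.775, B 48.249
Sensible, products 25→260 °C: 3542.5 kJ/min
Q = ΔH = -6786.2 kJ/min = -113.1 kW
Heat removed = 407170 kJ/h

Q_out = 407000 kJ/h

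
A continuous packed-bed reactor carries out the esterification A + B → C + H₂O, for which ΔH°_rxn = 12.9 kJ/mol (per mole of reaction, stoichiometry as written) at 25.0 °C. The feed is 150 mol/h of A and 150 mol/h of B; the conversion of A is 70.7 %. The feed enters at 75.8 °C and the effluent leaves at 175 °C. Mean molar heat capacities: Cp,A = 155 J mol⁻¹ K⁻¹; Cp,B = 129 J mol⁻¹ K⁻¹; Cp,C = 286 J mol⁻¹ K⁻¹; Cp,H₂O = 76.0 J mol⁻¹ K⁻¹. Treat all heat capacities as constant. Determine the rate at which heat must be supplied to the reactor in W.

Q_in = 1900 W

Extent of reaction ξ = 0.707 × 150 = 106.05 mol/h
Reaction term: ξ·ΔH°_rxn = 106.05 × 12.9 = 1368 kJ/h
Sensible, feed 75.8→25 °C: -2164.1 kJ/h
Outlet flows (mol/h): A 43.95, B 43.95, C 106.05, H₂O 106.05
Sensible, products 25→175 °C: 7630.8 kJ/h
Q = ΔH = 6834.8 kJ/h = 1.8985 kW
Heat supplied = 1898.5 W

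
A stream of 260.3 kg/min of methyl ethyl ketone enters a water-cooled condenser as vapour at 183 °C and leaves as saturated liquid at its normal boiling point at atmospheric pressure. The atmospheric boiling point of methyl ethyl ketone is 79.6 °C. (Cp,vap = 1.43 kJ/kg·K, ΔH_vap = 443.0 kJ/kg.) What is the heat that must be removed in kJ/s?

Q_c = 2560 kJ/s

vapour 183→79.6 °C: -147.86 kJ/kg
condensation at 79.6 °C: -443 kJ/kg
Δh = -147.86 + -443 = -590.86 kJ/kg
Q = ṁ·Δh = 260.3 kg/min × -590.86 kJ/kg = -153800 kJ/min
|Q| = 2563.4 kW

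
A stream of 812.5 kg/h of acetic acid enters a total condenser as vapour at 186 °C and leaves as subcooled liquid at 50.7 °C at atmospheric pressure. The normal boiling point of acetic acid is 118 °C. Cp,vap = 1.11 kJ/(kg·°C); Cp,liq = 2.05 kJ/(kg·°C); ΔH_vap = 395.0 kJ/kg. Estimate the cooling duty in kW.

vapour 186→118 °C: -75.48 kJ/kg
condensation at 118 °C: -395 kJ/kg
liquid 118→50.7 °C: -137.96 kJ/kg
Δh = -75.48 + -395 + -137.96 = -608.44 kJ/kg
Q = ṁ·Δh = 812.5 kg/h × -608.44 kJ/kg = -494360 kJ/h
|Q| = 137.32 kW

Q_c = 137 kW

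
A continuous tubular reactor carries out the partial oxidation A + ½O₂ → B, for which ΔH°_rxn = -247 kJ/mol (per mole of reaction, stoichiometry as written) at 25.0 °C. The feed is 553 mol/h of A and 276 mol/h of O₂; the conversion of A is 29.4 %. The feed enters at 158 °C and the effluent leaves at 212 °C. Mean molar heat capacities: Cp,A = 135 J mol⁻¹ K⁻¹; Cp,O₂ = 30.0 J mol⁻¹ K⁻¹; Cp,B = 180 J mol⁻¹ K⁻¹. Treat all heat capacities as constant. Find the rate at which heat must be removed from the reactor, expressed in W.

Extent of reaction ξ = 0.294 × 553 = 162.58 mol/h
Reaction term: ξ·ΔH°_rxn = 162.58 × -247 = -40158 kJ/h
Sensible, feed 158→25 °C: -11030 kJ/h
Outlet flows (mol/h): A 390.42, O₂ 194.71, B 162.58
Sensible, products 25→212 °C: 16421 kJ/h
Q = ΔH = -34767 kJ/h = -9.6575 kW
Heat removed = 9657.5 W

Q_out = 9660 W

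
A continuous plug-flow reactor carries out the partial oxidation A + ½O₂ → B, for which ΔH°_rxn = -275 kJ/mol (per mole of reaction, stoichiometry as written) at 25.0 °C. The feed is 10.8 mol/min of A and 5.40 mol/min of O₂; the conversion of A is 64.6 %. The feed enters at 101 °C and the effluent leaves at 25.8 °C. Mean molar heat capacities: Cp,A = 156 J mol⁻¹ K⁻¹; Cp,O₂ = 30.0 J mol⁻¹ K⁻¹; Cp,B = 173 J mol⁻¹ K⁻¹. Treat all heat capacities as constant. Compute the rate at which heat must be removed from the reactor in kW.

Q_out = 34.3 kW

Extent of reaction ξ = 0.646 × 10.8 = 6.9768 mol/min
Reaction term: ξ·ΔH°_rxn = 6.9768 × -275 = -1918.6 kJ/min
Sensible, feed 101→25 °C: -140.36 kJ/min
Outlet flows (mol/min): A 3.8232, O₂ 1.9116, B 6.9768
Sensible, products 25→25.8 °C: 1.4886 kJ/min
Q = ΔH = -2057.5 kJ/min = -34.291 kW
Heat removed = 34.291 kW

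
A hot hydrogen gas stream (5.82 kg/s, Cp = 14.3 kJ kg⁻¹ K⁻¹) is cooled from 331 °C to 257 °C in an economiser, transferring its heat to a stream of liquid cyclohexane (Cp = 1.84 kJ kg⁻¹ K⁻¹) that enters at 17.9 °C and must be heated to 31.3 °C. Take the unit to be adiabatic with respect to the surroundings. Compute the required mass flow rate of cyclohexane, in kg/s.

ṁ_c = 250 kg/s

Heat released by hot stream: Q = 5.82 × 14.3 × (331 − 257) = 6158.7 kJ/s
Energy balance on cold side (adiabatic exchanger): Q = ṁ_c·Cp_c·(T_c,out − T_c,in)
ṁ_c = 6158.7 / [1.84 × (31.3 − 17.9)] = 249.79 kg/s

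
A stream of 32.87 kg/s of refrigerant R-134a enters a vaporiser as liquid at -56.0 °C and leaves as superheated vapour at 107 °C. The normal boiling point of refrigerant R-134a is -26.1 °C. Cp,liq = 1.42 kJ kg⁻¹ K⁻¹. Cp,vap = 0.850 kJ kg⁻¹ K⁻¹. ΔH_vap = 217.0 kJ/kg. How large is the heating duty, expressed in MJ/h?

Q = 44100 MJ/h

liquid -56.0→-26.1 °C: 42.458 kJ/kg
vaporisation at -26.1 °C: 217 kJ/kg
vapour -26.1→107 °C: 113.13 kJ/kg
Δh = 42.458 + 217 + 113.13 = 372.59 kJ/kg
Q = ṁ·Δh = 32.87 kg/s × 372.59 kJ/kg = 12247 kJ/s
|Q| = 12247 kW = 44090 MJ/h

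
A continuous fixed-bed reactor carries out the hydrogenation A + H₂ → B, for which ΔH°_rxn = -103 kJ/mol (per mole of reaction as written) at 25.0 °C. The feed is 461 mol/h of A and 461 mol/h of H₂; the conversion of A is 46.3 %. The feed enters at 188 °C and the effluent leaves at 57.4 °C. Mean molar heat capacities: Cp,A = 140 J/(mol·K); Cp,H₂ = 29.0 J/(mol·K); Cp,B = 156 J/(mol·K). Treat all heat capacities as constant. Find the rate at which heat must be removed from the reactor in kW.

Q_out = 8.96 kW

Extent of reaction ξ = 0.463 × 461 = 213.44 mol/h
Reaction term: ξ·ΔH°_rxn = 213.44 × -103 = -21985 kJ/h
Sensible, feed 188→25 °C: -12699 kJ/h
Outlet flows (mol/h): A 247.56, H₂ 247.56, B 213.44
Sensible, products 25→57.4 °C: 2434.3 kJ/h
Q = ΔH = -32249 kJ/h = -8.9582 kW
Heat removed = 8.9582 kW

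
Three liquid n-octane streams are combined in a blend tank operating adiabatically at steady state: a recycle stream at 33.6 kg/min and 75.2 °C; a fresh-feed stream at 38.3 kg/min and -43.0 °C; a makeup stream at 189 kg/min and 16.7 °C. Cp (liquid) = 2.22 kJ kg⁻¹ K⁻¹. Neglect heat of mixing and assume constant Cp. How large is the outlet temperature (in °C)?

T_out = 15.5 °C

No heat crosses the boundary, so H_out = H_in.
Σ ṁᵢCp,ᵢTᵢ = 33.6×2.22×75.2 + 38.3×2.22×-43.0 + 189×2.22×16.7 = 8960.2
Σ ṁᵢCp,ᵢ = 33.6×2.22 + 38.3×2.22 + 189×2.22 = 579.2
T_out = 8960.2 / 579.2 = 15.47 °C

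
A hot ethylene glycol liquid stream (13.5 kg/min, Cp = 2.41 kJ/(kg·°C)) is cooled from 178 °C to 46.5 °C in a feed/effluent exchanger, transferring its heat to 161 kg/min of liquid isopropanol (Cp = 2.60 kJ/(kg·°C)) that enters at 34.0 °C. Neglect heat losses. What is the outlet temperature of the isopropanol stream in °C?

T_c,out = 44.2 °C

Heat released by hot stream: Q = 13.5 × 2.41 × (178 − 46.5) = 4278.4 kJ/min
Energy balance on cold side (adiabatic exchanger): Q = ṁ_c·Cp_c·(T_c,out − T_c,in)
T_c,out = 34.0 + 4278.4/(161 × 2.60) = 44.221 °C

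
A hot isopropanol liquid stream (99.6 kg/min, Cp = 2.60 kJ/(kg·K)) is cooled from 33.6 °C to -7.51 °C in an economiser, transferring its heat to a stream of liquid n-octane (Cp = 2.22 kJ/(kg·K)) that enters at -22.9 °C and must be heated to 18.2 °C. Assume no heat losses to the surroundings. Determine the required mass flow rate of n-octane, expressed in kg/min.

Heat released by hot stream: Q = 99.6 × 2.60 × (33.6 − -7.51) = 10646 kJ/min
Energy balance on cold side (adiabatic exchanger): Q = ṁ_c·Cp_c·(T_c,out − T_c,in)
ṁ_c = 10646 / [2.22 × (18.2 − -22.9)] = 116.68 kg/min

ṁ_c = 117 kg/min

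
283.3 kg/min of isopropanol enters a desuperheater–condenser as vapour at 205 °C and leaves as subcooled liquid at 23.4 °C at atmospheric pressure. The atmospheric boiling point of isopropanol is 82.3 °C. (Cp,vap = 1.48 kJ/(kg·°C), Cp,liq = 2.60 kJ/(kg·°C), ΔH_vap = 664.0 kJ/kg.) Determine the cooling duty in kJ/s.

vapour 205→82.3 °C: -181.6 kJ/kg
condensation at 82.3 °C: -664 kJ/kg
liquid 82.3→23.4 °C: -153.14 kJ/kg
Δh = -181.6 + -664 + -153.14 = -998.74 kJ/kg
Q = ṁ·Δh = 283.3 kg/min × -998.74 kJ/kg = -282940 kJ/min
|Q| = 4715.7 kW

Q_c = 4720 kJ/s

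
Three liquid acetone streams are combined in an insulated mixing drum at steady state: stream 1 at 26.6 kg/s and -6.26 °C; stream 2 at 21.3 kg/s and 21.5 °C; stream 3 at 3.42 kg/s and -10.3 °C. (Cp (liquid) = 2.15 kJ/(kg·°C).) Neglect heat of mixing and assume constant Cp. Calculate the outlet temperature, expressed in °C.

T_out = 4.99 °C

Energy balance with Q = 0: Σ ṁᵢCp,ᵢ(T_out − Tᵢ) = 0
Σ ṁᵢCp,ᵢTᵢ = 26.6×2.15×-6.26 + 21.3×2.15×21.5 + 3.42×2.15×-10.3 = 550.85
Σ ṁᵢCp,ᵢ = 26.6×2.15 + 21.3×2.15 + 3.42×2.15 = 110.34
T_out = 550.85 / 110.34 = 4.9924 °C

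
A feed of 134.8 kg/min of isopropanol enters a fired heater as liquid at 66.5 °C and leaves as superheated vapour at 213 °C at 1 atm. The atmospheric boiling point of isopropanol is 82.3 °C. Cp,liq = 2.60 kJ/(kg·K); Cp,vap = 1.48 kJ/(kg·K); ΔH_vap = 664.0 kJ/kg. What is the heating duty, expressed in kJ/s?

Q = 2020 kJ/s

liquid 66.5→82.3 °C: 41.08 kJ/kg
vaporisation at 82.3 °C: 664 kJ/kg
vapour 82.3→213 °C: 193.44 kJ/kg
Δh = 41.08 + 664 + 193.44 = 898.52 kJ/kg
Q = ṁ·Δh = 134.8 kg/min × 898.52 kJ/kg = 121120 kJ/min
|Q| = 2018.7 kW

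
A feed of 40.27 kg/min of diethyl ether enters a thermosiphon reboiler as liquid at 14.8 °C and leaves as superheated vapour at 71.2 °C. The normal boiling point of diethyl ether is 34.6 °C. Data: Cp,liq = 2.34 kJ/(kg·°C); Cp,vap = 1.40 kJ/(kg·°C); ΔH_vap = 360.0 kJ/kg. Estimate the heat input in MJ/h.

Q = 1110 MJ/h

liquid 14.8→34.6 °C: 46.332 kJ/kg
vaporisation at 34.6 °C: 360 kJ/kg
vapour 34.6→71.2 °C: 51.24 kJ/kg
Δh = 46.332 + 360 + 51.24 = 457.57 kJ/kg
Q = ṁ·Δh = 40.27 kg/min × 457.57 kJ/kg = 18426 kJ/min
|Q| = 307.11 kW = 1105.6 MJ/h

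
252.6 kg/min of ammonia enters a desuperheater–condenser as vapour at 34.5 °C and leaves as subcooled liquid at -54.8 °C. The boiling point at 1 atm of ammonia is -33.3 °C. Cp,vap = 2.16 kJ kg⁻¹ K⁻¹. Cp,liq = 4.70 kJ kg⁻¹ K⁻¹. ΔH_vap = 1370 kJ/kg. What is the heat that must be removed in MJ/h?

Q_c = 24500 MJ/h

vapour 34.5→-33.3 °C: -146.45 kJ/kg
condensation at -33.3 °C: -1370 kJ/kg
liquid -33.3→-54.8 °C: -101.05 kJ/kg
Δh = -146.45 + -1370 + -101.05 = -1617.5 kJ/kg
Q = ṁ·Δh = 252.6 kg/min × -1617.5 kJ/kg = -408580 kJ/min
|Q| = 6809.7 kW = 24515 MJ/h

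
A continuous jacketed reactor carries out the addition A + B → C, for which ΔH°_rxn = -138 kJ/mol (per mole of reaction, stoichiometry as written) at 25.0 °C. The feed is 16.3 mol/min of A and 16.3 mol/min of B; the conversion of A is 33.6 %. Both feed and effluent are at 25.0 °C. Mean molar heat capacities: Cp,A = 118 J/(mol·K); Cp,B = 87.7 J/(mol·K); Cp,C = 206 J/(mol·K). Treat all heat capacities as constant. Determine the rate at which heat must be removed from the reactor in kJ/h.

Extent of reaction ξ = 0.336 × 16.3 = 5.4768 mol/min
Reaction term: ξ·ΔH°_rxn = 5.4768 × -138 = -755.8 kJ/min
Q = ΔH = -755.8 kJ/min = -12.597 kW
Heat removed = 45348 kJ/h

Q_out = 45300 kJ/h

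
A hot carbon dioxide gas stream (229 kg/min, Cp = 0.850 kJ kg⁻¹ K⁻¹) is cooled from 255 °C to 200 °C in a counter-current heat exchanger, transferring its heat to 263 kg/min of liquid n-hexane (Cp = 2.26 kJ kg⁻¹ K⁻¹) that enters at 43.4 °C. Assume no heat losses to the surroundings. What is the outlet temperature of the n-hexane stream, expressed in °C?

Heat released by hot stream: Q = 229 × 0.850 × (255 − 200) = 10706 kJ/min
Energy balance on cold side (adiabatic exchanger): Q = ṁ_c·Cp_c·(T_c,out − T_c,in)
T_c,out = 43.4 + 10706/(263 × 2.26) = 61.412 °C

T_c,out = 61.4 °C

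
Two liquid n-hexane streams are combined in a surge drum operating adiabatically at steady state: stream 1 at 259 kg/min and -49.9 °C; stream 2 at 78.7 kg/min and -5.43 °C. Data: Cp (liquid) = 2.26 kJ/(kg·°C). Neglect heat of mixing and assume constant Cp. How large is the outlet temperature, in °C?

T_out = -39.5 °C

No heat crosses the boundary, so H_out = H_in.
Σ ṁᵢCp,ᵢTᵢ = 259×2.26×-49.9 + 78.7×2.26×-5.43 = -30174
Σ ṁᵢCp,ᵢ = 259×2.26 + 78.7×2.26 = 763.2
T_out = -30174 / 763.2 = -39.536 °C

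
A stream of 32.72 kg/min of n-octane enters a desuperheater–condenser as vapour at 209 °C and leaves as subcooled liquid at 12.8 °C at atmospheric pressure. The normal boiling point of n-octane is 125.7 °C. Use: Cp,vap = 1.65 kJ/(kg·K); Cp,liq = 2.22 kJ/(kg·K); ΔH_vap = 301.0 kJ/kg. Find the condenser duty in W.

vapour 209→125.7 °C: -137.44 kJ/kg
condensation at 125.7 °C: -301 kJ/kg
liquid 125.7→12.8 °C: -250.64 kJ/kg
Δh = -137.44 + -301 + -250.64 = -689.08 kJ/kg
Q = ṁ·Δh = 32.72 kg/min × -689.08 kJ/kg = -22547 kJ/min
|Q| = 375.78 kW = 375780 W

Q_c = 376000 W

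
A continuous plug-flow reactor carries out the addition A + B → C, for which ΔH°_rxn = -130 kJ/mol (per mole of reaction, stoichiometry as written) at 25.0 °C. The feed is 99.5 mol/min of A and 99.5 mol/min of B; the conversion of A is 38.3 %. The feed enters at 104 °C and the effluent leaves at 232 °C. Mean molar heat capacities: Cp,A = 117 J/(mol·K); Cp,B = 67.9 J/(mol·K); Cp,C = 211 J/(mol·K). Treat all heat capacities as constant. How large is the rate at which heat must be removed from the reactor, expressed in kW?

Extent of reaction ξ = 0.383 × 99.5 = 38.108 mol/min
Reaction term: ξ·ΔH°_rxn = 38.108 × -130 = -4954.1 kJ/min
Sensible, feed 104→25 °C: -1453.4 kJ/min
Outlet flows (mol/min): A 61.392, B 61.392, C 38.108
Sensible, products 25→232 °C: 4014.2 kJ/min
Q = ΔH = -2393.3 kJ/min = -39.889 kW
Heat removed = 39.889 kW

Q_out = 39.9 kW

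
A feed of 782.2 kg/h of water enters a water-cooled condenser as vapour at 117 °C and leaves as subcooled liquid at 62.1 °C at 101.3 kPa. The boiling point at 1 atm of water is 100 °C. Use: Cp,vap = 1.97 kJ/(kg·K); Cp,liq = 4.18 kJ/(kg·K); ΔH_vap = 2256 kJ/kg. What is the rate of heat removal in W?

vapour 117→100 °C: -33.49 kJ/kg
condensation at 100 °C: -2256 kJ/kg
liquid 100→62.1 °C: -158.42 kJ/kg
Δh = -33.49 + -2256 + -158.42 = -2447.9 kJ/kg
Q = ṁ·Δh = 782.2 kg/h × -2447.9 kJ/kg = -1.9148e+06 kJ/h
|Q| = 531.88 kW = 531880 W

Q_c = 532000 W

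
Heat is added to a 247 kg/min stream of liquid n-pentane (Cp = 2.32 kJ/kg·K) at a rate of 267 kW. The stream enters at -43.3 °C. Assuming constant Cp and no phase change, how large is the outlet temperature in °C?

Q = 267 kW = 16020 kJ/min
ΔT = Q/(ṁ·Cp) = 16020/(247×2.32) = 27.956 K
T_out = -43.3 + 27.956 = -15.344 °C

T_out = -15.3 °C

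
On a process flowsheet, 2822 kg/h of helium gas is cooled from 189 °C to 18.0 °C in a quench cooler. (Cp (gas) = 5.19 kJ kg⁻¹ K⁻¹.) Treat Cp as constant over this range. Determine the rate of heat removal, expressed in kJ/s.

Q_c = 696 kJ/s

Q = ṁ·Cp·ΔT = 2822 × 5.19 × (18.0 − 189) = -2.5045e+06 kJ/h
Converting: 2.5045e+06 / 3600 s = 695.69 kW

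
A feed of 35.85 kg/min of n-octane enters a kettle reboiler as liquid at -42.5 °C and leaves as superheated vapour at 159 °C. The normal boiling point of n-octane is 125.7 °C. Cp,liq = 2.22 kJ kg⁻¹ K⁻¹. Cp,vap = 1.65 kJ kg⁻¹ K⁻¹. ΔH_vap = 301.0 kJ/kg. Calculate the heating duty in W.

liquid -42.5→125.7 °C: 373.4 kJ/kg
vaporisation at 125.7 °C: 301 kJ/kg
vapour 125.7→159 °C: 54.945 kJ/kg
Δh = 373.4 + 301 + 54.945 = 729.35 kJ/kg
Q = ṁ·Δh = 35.85 kg/min × 729.35 kJ/kg = 26147 kJ/min
|Q| = 435.79 kW = 435790 W

Q = 436000 W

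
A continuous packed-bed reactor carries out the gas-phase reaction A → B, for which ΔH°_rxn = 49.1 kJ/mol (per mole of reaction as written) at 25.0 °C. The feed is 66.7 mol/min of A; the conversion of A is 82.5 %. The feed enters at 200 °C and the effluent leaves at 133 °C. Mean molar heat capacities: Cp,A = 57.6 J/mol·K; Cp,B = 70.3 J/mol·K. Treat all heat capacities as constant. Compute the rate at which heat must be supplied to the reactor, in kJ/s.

Q_in = 42.0 kJ/s

Extent of reaction ξ = 0.825 × 66.7 = 55.027 mol/min
Reaction term: ξ·ΔH°_rxn = 55.027 × 49.1 = 2701.9 kJ/min
Sensible, feed 200→25 °C: -672.34 kJ/min
Outlet flows (mol/min): A 11.673, B 55.027
Sensible, products 25→133 °C: 490.4 kJ/min
Q = ΔH = 2519.9 kJ/min = 41.999 kW
Heat supplied = 41.999 kJ/s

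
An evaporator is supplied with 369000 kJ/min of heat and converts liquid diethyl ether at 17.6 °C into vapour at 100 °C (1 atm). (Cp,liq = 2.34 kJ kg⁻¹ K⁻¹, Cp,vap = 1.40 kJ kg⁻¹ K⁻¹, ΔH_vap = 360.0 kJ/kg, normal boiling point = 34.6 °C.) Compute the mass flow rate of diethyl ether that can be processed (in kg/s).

Δh = 2.34×(34.6−17.6) + 360.0 + 1.40×(100−34.6) = 491.34 kJ/kg
Q = 369000 kJ/min = 6150 kJ/s = 6150 kJ/s
ṁ = Q/Δh = 6150 / 491.34 = 12.517 kg/s

ṁ = 12.5 kg/s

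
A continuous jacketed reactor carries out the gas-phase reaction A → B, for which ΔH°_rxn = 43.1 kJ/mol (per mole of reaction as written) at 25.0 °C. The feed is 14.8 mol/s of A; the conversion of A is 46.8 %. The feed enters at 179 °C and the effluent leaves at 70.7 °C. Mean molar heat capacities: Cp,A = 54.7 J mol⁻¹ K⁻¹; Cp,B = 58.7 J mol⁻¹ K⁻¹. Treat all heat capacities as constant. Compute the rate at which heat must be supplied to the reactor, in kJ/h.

Q_in = 764000 kJ/h

Extent of reaction ξ = 0.468 × 14.8 = 6.9264 mol/s
Reaction term: ξ·ΔH°_rxn = 6.9264 × 43.1 = 298.53 kJ/s
Sensible, feed 179→25 °C: -124.67 kJ/s
Outlet flows (mol/s): A 7.8736, B 6.9264
Sensible, products 25→70.7 °C: 38.263 kJ/s
Q = ΔH = 212.12 kJ/s = 212.12 kW
Heat supplied = 763630 kJ/h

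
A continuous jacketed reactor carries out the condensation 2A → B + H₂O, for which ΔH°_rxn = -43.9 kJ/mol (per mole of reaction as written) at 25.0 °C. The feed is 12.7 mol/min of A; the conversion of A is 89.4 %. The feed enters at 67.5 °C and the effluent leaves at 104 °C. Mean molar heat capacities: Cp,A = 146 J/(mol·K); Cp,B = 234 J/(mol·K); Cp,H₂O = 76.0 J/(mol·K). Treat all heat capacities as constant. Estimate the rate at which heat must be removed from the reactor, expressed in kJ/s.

Q_out = 2.89 kJ/s

Extent of reaction ξ = 0.894 × 12.7 / 2 = 5.6769 mol/min
Reaction term: ξ·ΔH°_rxn = 5.6769 × -43.9 = -249.22 kJ/min
Sensible, feed 67.5→25 °C: -78.803 kJ/min
Outlet flows (mol/min): A 1.3462, B 5.6769, H₂O 5.6769
Sensible, products 25→104 °C: 154.55 kJ/min
Q = ΔH = -173.47 kJ/min = -2.8911 kW
Heat removed = 2.8911 kJ/s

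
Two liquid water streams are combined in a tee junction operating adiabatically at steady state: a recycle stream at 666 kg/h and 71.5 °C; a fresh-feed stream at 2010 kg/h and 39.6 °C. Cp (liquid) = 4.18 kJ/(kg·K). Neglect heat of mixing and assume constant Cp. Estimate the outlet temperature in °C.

Adiabatic, steady state ⇒ Σ ṁᵢCp,ᵢ(T_out − Tᵢ) = 0
Σ ṁᵢCp,ᵢTᵢ = 666×4.18×71.5 + 2010×4.18×39.6 = 531760
Σ ṁᵢCp,ᵢ = 666×4.18 + 2010×4.18 = 11186
T_out = 531760 / 11186 = 47.539 °C

T_out = 47.5 °C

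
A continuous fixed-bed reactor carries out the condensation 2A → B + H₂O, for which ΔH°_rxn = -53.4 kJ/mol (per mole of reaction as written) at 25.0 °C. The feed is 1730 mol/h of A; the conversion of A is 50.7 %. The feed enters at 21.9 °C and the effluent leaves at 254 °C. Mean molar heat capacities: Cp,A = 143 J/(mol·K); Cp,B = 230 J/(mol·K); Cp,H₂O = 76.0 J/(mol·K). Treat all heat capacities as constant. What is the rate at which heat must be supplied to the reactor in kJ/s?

Extent of reaction ξ = 0.507 × 1730 / 2 = 438.56 mol/h
Reaction term: ξ·ΔH°_rxn = 438.56 × -53.4 = -23419 kJ/h
Sensible, feed 21.9→25 °C: 766.91 kJ/h
Outlet flows (mol/h): A 852.89, B 438.56, H₂O 438.56
Sensible, products 25→254 °C: 58661 kJ/h
Q = ΔH = 36009 kJ/h = 10.002 kW
Heat supplied = 10.002 kJ/s

Q_in = 10.0 kJ/s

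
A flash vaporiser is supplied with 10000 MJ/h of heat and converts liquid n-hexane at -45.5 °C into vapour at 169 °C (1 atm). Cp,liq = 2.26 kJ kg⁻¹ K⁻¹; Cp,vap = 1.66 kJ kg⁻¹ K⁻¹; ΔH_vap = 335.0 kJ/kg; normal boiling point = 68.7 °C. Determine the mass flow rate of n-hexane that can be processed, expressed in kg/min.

Δh = 2.26×(68.7−-45.5) + 335.0 + 1.66×(169−68.7) = 759.59 kJ/kg
Q = 10000 MJ/h = 2777.8 kJ/s = 166670 kJ/min
ṁ = Q/Δh = 166670 / 759.59 = 219.42 kg/min

ṁ = 219 kg/min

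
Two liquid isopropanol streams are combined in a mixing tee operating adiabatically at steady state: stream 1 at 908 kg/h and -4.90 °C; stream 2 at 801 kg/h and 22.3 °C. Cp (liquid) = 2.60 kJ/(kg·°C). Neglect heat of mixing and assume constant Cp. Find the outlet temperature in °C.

Energy balance with Q = 0: Σ ṁᵢCp,ᵢ(T_out − Tᵢ) = 0
Σ ṁᵢCp,ᵢTᵢ = 908×2.60×-4.90 + 801×2.60×22.3 = 34874
Σ ṁᵢCp,ᵢ = 908×2.60 + 801×2.60 = 4443.4
T_out = 34874 / 4443.4 = 7.8485 °C

T_out = 7.85 °C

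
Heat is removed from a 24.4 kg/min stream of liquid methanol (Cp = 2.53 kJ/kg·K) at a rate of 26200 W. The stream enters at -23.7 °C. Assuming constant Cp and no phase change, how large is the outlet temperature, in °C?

Q = 26200 W = 1572 kJ/min
ΔT = Q/(ṁ·Cp) = 1572/(24.4×2.53) = 25.465 K
T_out = -23.7 − 25.465 = -49.165 °C

T_out = -49.2 °C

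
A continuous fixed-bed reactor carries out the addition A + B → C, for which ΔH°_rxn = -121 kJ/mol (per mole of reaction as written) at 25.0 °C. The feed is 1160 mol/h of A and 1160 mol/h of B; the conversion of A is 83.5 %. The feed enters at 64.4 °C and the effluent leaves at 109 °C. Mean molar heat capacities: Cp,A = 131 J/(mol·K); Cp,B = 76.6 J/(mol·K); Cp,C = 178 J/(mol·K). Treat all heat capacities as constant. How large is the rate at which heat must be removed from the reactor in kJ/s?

Q_out = 30.2 kJ/s

Extent of reaction ξ = 0.835 × 1160 = 968.6 mol/h
Reaction term: ξ·ΔH°_rxn = 968.6 × -121 = -117200 kJ/h
Sensible, feed 64.4→25 °C: -9488.2 kJ/h
Outlet flows (mol/h): A 191.4, B 191.4, C 968.6
Sensible, products 25→109 °C: 17820 kJ/h
Q = ΔH = -108870 kJ/h = -30.241 kW
Heat removed = 30.241 kJ/s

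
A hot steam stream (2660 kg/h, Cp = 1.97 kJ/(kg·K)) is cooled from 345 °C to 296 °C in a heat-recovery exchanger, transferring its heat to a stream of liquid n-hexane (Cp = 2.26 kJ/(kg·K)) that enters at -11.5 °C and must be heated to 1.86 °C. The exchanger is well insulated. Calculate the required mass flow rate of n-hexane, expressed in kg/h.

Heat released by hot stream: Q = 2660 × 1.97 × (345 − 296) = 256770 kJ/h
Energy balance on cold side (adiabatic exchanger): Q = ṁ_c·Cp_c·(T_c,out − T_c,in)
ṁ_c = 256770 / [2.26 × (1.86 − -11.5)] = 8504.1 kg/h

ṁ_c = 8500 kg/h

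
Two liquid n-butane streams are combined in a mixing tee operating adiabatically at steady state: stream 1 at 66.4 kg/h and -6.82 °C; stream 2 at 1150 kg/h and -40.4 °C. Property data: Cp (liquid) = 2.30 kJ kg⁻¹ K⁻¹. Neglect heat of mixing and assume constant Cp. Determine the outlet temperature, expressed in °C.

T_out = -38.6 °C

Adiabatic, steady state ⇒ Σ ṁᵢCp,ᵢ(T_out − Tᵢ) = 0
Σ ṁᵢCp,ᵢTᵢ = 66.4×2.30×-6.82 + 1150×2.30×-40.4 = -107900
Σ ṁᵢCp,ᵢ = 66.4×2.30 + 1150×2.30 = 2797.7
T_out = -107900 / 2797.7 = -38.567 °C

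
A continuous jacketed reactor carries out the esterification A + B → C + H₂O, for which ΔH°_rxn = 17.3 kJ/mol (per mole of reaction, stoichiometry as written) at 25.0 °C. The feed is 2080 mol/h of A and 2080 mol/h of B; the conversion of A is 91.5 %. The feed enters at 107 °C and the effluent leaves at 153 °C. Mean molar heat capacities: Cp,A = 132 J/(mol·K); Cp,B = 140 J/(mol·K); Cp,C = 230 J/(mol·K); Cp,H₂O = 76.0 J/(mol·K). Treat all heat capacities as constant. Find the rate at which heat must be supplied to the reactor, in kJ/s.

Q_in = 18.7 kJ/s

Extent of reaction ξ = 0.915 × 2080 = 1903.2 mol/h
Reaction term: ξ·ΔH°_rxn = 1903.2 × 17.3 = 32925 kJ/h
Sensible, feed 107→25 °C: -46392 kJ/h
Outlet flows (mol/h): A 176.8, B 176.8, C 1903.2, H₂O 1903.2
Sensible, products 25→153 °C: 80700 kJ/h
Q = ΔH = 67233 kJ/h = 18.676 kW
Heat supplied = 18.676 kJ/s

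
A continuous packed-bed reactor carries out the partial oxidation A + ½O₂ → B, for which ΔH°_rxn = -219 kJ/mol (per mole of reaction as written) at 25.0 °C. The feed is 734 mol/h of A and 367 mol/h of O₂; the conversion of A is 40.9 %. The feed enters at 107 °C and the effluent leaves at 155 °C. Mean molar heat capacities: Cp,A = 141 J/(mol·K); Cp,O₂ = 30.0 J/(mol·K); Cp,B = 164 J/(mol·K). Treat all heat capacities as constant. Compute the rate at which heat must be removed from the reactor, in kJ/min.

Extent of reaction ξ = 0.409 × 734 = 300.21 mol/h
Reaction term: ξ·ΔH°_rxn = 300.21 × -219 = -65745 kJ/h
Sensible, feed 107→25 °C: -9389.3 kJ/h
Outlet flows (mol/h): A 433.79, O₂ 216.9, B 300.21
Sensible, products 25→155 °C: 15198 kJ/h
Q = ΔH = -59937 kJ/h = -16.649 kW
Heat removed = 998.95 kJ/min

Q_out = 999 kJ/min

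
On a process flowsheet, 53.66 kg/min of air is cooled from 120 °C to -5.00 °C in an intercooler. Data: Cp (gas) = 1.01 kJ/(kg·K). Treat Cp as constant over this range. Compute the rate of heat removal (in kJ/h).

Q = ṁ·Cp·ΔT = 53.66 × 1.01 × (-5.00 − 120) = -6774.6 kJ/min
Converting: 6774.6 / 60 s = 112.91 kW
Cooling duty = 406470 kJ/h

Q_c = 406000 kJ/h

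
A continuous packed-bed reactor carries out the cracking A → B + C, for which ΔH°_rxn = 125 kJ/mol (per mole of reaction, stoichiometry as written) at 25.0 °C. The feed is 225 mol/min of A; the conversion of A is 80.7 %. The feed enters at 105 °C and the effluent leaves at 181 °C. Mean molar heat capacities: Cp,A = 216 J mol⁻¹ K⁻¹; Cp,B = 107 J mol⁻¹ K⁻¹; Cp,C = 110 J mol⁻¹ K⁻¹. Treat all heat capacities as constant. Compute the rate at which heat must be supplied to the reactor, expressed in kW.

Q_in = 440 kW

Extent of reaction ξ = 0.807 × 225 = 181.58 mol/min
Reaction term: ξ·ΔH°_rxn = 181.58 × 125 = 22697 kJ/min
Sensible, feed 105→25 °C: -3888 kJ/min
Outlet flows (mol/min): A 43.425, B 181.58, C 181.58
Sensible, products 25→181 °C: 7609.9 kJ/min
Q = ΔH = 26419 kJ/min = 440.31 kW
Heat supplied = 440.31 kW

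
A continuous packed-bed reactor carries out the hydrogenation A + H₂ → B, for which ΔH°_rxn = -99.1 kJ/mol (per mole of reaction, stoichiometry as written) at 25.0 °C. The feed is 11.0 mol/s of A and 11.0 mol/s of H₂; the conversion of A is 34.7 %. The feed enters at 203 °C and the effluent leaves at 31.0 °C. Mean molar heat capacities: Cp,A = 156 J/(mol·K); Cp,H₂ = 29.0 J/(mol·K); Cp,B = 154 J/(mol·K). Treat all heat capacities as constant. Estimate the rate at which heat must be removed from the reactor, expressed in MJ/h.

Q_out = 2620 MJ/h

Extent of reaction ξ = 0.347 × 11.0 = 3.817 mol/s
Reaction term: ξ·ΔH°_rxn = 3.817 × -99.1 = -378.26 kJ/s
Sensible, feed 203→25 °C: -362.23 kJ/s
Outlet flows (mol/s): A 7.183, H₂ 7.183, B 3.817
Sensible, products 25→31.0 °C: 11.5 kJ/s
Q = ΔH = -728.99 kJ/s = -728.99 kW
Heat removed = 2624.4 MJ/h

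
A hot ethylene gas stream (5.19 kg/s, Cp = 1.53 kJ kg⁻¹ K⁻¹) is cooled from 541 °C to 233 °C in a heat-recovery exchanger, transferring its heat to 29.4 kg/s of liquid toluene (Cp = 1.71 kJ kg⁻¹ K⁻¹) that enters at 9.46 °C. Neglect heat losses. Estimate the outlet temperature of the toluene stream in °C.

Heat released by hot stream: Q = 5.19 × 1.53 × (541 − 233) = 2445.7 kJ/s
Energy balance on cold side (adiabatic exchanger): Q = ṁ_c·Cp_c·(T_c,out − T_c,in)
T_c,out = 9.46 + 2445.7/(29.4 × 1.71) = 58.108 °C

T_c,out = 58.1 °C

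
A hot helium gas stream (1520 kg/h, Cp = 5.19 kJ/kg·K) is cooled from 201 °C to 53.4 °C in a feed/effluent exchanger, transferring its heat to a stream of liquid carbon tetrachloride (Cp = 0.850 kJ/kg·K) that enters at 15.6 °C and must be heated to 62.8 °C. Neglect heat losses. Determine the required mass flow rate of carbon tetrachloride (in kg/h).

ṁ_c = 29000 kg/h

Heat released by hot stream: Q = 1520 × 5.19 × (201 − 53.4) = 1.1644e+06 kJ/h
Energy balance on cold side (adiabatic exchanger): Q = ṁ_c·Cp_c·(T_c,out − T_c,in)
ṁ_c = 1.1644e+06 / [0.850 × (62.8 − 15.6)] = 29023 kg/h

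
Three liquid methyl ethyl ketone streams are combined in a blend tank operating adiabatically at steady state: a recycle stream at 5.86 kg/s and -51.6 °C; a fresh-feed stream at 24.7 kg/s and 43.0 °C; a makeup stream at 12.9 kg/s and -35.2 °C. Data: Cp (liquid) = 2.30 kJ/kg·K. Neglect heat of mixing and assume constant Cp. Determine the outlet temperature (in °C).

T_out = 7.03 °C

Adiabatic, steady state ⇒ Σ ṁᵢCp,ᵢ(T_out − Tᵢ) = 0
Σ ṁᵢCp,ᵢTᵢ = 5.86×2.30×-51.6 + 24.7×2.30×43.0 + 12.9×2.30×-35.2 = 702.98
Σ ṁᵢCp,ᵢ = 5.86×2.30 + 24.7×2.30 + 12.9×2.30 = 99.958
T_out = 702.98 / 99.958 = 7.0328 °C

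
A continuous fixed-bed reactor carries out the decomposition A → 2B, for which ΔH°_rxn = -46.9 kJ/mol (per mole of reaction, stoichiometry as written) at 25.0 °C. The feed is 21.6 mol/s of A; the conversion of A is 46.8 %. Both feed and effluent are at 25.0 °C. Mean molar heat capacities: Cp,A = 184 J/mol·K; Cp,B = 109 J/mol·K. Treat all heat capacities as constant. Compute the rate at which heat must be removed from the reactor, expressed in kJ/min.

Extent of reaction ξ = 0.468 × 21.6 = 10.109 mol/s
Reaction term: ξ·ΔH°_rxn = 10.109 × -46.9 = -474.1 kJ/s
Q = ΔH = -474.1 kJ/s = -474.1 kW
Heat removed = 28446 kJ/min

Q_out = 28400 kJ/min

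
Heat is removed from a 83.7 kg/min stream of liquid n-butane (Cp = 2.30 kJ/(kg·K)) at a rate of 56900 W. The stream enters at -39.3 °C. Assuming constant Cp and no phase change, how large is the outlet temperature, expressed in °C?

Q = 56900 W = 3414 kJ/min
ΔT = Q/(ṁ·Cp) = 3414/(83.7×2.30) = 17.734 K
T_out = -39.3 − 17.734 = -57.034 °C

T_out = -57.0 °C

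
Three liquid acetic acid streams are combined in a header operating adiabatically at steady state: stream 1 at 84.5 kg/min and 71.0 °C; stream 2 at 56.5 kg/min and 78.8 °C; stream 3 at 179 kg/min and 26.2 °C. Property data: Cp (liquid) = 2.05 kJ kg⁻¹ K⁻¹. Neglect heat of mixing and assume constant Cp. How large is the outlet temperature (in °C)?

Energy balance with Q = 0: Σ ṁᵢCp,ᵢ(T_out − Tᵢ) = 0
T_out = Σ ṁᵢCp,ᵢTᵢ / Σ ṁᵢCp,ᵢ
      = 31040 / 656 = 47.317 °C

T_out = 47.3 °C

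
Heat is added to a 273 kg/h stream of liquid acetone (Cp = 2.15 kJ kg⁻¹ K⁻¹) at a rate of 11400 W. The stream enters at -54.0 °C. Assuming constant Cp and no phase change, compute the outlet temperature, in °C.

T_out = 15.9 °C

Q = 11400 W = 41040 kJ/h
ΔT = Q/(ṁ·Cp) = 41040/(273×2.15) = 69.921 K
T_out = -54.0 + 69.921 = 15.921 °C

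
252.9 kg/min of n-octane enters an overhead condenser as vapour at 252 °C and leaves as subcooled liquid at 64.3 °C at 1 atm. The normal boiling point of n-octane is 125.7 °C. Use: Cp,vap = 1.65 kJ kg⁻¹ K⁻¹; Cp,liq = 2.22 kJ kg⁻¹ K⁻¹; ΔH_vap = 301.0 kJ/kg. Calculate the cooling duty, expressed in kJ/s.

Q_c = 2720 kJ/s

vapour 252→125.7 °C: -208.39 kJ/kg
condensation at 125.7 °C: -301 kJ/kg
liquid 125.7→64.3 °C: -136.31 kJ/kg
Δh = -208.39 + -301 + -136.31 = -645.7 kJ/kg
Q = ṁ·Δh = 252.9 kg/min × -645.7 kJ/kg = -163300 kJ/min
|Q| = 2721.6 kW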